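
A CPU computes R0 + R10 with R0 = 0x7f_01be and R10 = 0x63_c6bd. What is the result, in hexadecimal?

Add column by column in base 16, right to left:
  e+d = b carry 1
  b+b+1 = 7 carry 1
  1+6+1 = 8
  0+c = c
  f+3 = 2 carry 1
  7+6+1 = e

0xe2c87b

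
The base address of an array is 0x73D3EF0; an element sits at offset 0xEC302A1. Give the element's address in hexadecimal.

0x16004191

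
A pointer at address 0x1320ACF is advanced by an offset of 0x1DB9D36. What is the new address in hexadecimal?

0x30DA805

Add column by column in base 16, right to left:
  F+6 = 5 carry 1
  C+3+1 = 0 carry 1
  A+D+1 = 8 carry 1
  0+9+1 = A
  2+B = D
  3+D = 0 carry 1
  1+1+1 = 3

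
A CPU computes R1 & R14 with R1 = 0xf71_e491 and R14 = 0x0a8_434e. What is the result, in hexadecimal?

0x0204000

AND each hex digit independently (no carries):
  f&0=0, 7&a=2, 1&8=0, e&4=4, 4&3=0, 9&4=0, 1&e=0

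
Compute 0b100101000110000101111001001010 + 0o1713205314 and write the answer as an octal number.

0o6421264426

0b100101000110000101111001001010 = 0o4506057112 in octal.
Add column by column in base 8, right to left:
  2+4 = 6
  1+1 = 2
  1+3 = 4
  7+5 = 4 carry 1
  5+0+1 = 6
  0+2 = 2
  6+3 = 1 carry 1
  0+1+1 = 2
  5+7 = 4 carry 1
  4+1+1 = 6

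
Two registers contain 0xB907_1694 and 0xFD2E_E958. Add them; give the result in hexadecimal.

Add column by column in base 16, right to left:
  4+8 = C
  9+5 = E
  6+9 = F
  1+E = F
  7+E = 5 carry 1
  0+2+1 = 3
  9+D = 6 carry 1
  B+F+1 = B carry 1
  final carry 1

0x1B635FFEC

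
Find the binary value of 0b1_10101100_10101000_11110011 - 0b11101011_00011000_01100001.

Subtract column by column in base 2:
  1-1 → 0
  1-0 → 1
  0-0 → 0
  0-0 → 0
  1-0 → 1
  1-1 → 0
  1-1 → 0
  1-0 → 1
  0-0 → 0
  0-0 → 0
  0-0 → 0
  1-1 → 0
  0-1 → 1 (borrow)
  1-0-1 → 0
  0-0 → 0
  1-0 → 1
  0-1 → 1 (borrow)
  0-1-1 → 0 (borrow)
  1-0-1 → 0
  1-1 → 0
  0-0 → 0
  1-1 → 0
  0-1 → 1 (borrow)
  1-1-1 → 1 (borrow)
  1-0-1 → 0

0b110000011001000010010010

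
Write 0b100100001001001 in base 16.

Group the bits into nibbles: 0100 1000 0100 1001 → 4849.

0x4849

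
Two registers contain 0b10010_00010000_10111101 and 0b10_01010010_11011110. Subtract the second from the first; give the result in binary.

0b11111011110111011111

Subtract column by column in base 2:
  1-0 → 1
  0-1 → 1 (borrow)
  1-1-1 → 1 (borrow)
  1-1-1 → 1 (borrow)
  1-1-1 → 1 (borrow)
  1-0-1 → 0
  0-1 → 1 (borrow)
  1-1-1 → 1 (borrow)
  0-0-1 → 1 (borrow)
  0-1-1 → 0 (borrow)
  0-0-1 → 1 (borrow)
  0-0-1 → 1 (borrow)
  1-1-1 → 1 (borrow)
  0-0-1 → 1 (borrow)
  0-1-1 → 0 (borrow)
  0-0-1 → 1 (borrow)
  0-0-1 → 1 (borrow)
  1-1-1 → 1 (borrow)
  0-0-1 → 1 (borrow)
  0-0-1 → 1 (borrow)
  1-0-1 → 0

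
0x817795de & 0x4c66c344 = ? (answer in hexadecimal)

0x00668144

AND each hex digit independently (no carries):
  8&4=0, 1&c=0, 7&6=6, 7&6=6, 9&c=8, 5&3=1, d&4=4, e&4=4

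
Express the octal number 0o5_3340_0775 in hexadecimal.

0x56E01FD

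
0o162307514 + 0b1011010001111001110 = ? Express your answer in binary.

0b1110011110011001100011010

0o162307514 = 0b1110010011000111101001100 in binary.
Add column by column in base 2, right to left:
  0+0 = 0
  0+1 = 1
  1+1 = 0 carry 1
  1+1+1 = 1 carry 1
  0+0+1 = 1
  0+0 = 0
  1+1 = 0 carry 1
  0+1+1 = 0 carry 1
  1+1+1 = 1 carry 1
  1+1+1 = 1 carry 1
  1+0+1 = 0 carry 1
  1+0+1 = 0 carry 1
  0+0+1 = 1
  0+1 = 1
  0+0 = 0
  1+1 = 0 carry 1
  1+1+1 = 1 carry 1
  0+0+1 = 1
  0+1 = 1
  1+0 = 1
  0+0 = 0
  0+0 = 0
  1+0 = 1
  1+0 = 1
  1+0 = 1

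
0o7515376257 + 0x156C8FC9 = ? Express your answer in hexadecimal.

0o7515376257 = 0x3D35FCAF in hexadecimal.
Add column by column in base 16, right to left:
  F+9 = 8 carry 1
  A+C+1 = 7 carry 1
  C+F+1 = C carry 1
  F+8+1 = 8 carry 1
  5+C+1 = 2 carry 1
  3+6+1 = A
  D+5 = 2 carry 1
  3+1+1 = 5

0x52A28C78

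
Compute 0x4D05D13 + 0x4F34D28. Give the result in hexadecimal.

Add column by column in base 16, right to left:
  3+8 = B
  1+2 = 3
  D+D = A carry 1
  5+4+1 = A
  0+3 = 3
  D+F = C carry 1
  4+4+1 = 9

0x9C3AA3B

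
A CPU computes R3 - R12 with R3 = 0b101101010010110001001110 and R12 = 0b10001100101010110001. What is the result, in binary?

0b101011000110000110011101

Subtract column by column in base 2:
  0-1 → 1 (borrow)
  1-0-1 → 0
  1-0 → 1
  1-0 → 1
  0-1 → 1 (borrow)
  0-1-1 → 0 (borrow)
  1-0-1 → 0
  0-1 → 1 (borrow)
  0-0-1 → 1 (borrow)
  0-1-1 → 0 (borrow)
  1-0-1 → 0
  1-1 → 0
  0-0 → 0
  1-0 → 1
  0-1 → 1 (borrow)
  0-1-1 → 0 (borrow)
  1-0-1 → 0
  0-0 → 0
  1-0 → 1
  0-1 → 1 (borrow)
  1-0-1 → 0
  1-0 → 1
  0-0 → 0
  1-0 → 1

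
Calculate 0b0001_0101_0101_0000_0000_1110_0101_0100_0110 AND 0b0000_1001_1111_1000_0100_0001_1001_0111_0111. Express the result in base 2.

0b000000010101000000000000000101000110

AND bit by bit (1 only where both bits are 1):
  000101010101000000001110010101000110
& 000010011111100001000001100101110111
= 000000010101000000000000000101000110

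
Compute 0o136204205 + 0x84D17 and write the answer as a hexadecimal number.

0o136204205 = 0x1790885 in hexadecimal.
Add column by column in base 16, right to left:
  5+7 = C
  8+1 = 9
  8+D = 5 carry 1
  0+4+1 = 5
  9+8 = 1 carry 1
  7+0+1 = 8
  1+0 = 1

0x181559C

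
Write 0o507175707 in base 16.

Each octal digit is 3 bits: 5=101 0=000 7=111 1=001 7=111 5=101 7=111 0=000 7=111.
Group the bits into nibbles: 0101 0001 1100 1111 1011 1100 0111 → 51cfbc7.

0x51cfbc7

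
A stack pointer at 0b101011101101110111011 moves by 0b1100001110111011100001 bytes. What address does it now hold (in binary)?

0b10001101100101010011100

Add column by column in base 2, right to left:
  1+1 = 0 carry 1
  1+0+1 = 0 carry 1
  0+0+1 = 1
  1+0 = 1
  1+0 = 1
  1+1 = 0 carry 1
  0+1+1 = 0 carry 1
  1+1+1 = 1 carry 1
  1+0+1 = 0 carry 1
  1+1+1 = 1 carry 1
  0+1+1 = 0 carry 1
  1+1+1 = 1 carry 1
  1+0+1 = 0 carry 1
  0+1+1 = 0 carry 1
  1+1+1 = 1 carry 1
  1+1+1 = 1 carry 1
  1+0+1 = 0 carry 1
  0+0+1 = 1
  1+0 = 1
  0+0 = 0
  1+1 = 0 carry 1
  0+1+1 = 0 carry 1
  final carry 1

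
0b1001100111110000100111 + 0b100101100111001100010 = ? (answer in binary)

Add column by column in base 2, right to left:
  1+0 = 1
  1+1 = 0 carry 1
  1+0+1 = 0 carry 1
  0+0+1 = 1
  0+0 = 0
  1+1 = 0 carry 1
  0+1+1 = 0 carry 1
  0+0+1 = 1
  0+0 = 0
  0+1 = 1
  1+1 = 0 carry 1
  1+1+1 = 1 carry 1
  1+0+1 = 0 carry 1
  1+0+1 = 0 carry 1
  1+1+1 = 1 carry 1
  0+1+1 = 0 carry 1
  0+0+1 = 1
  1+1 = 0 carry 1
  1+0+1 = 0 carry 1
  0+0+1 = 1
  0+1 = 1
  1+0 = 1

0b1110010100101010001001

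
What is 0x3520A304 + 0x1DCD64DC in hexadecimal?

0x52EE07E0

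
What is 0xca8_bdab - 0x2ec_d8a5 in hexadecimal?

Subtract column by column in base 16:
  b-5 → 6
  a-a → 0
  d-8 → 5
  b-d → e (borrow)
  8-c-1 → b (borrow)
  a-e-1 → b (borrow)
  c-2-1 → 9

0x9bbe506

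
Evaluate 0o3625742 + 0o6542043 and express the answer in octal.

0o12370005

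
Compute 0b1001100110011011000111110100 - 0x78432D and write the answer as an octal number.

0b1001100110011011000111110100 = 0o1146330764 in octal.
0x78432D = 0o36041455 in octal.
Subtract column by column in base 8:
  4-5 → 7 (borrow)
  6-5-1 → 0
  7-4 → 3
  0-1 → 7 (borrow)
  3-4-1 → 6 (borrow)
  3-0-1 → 2
  6-6 → 0
  4-3 → 1
  1-0 → 1
  1-0 → 1

0o1110267307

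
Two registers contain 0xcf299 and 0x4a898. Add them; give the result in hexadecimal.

0x119b31

Add column by column in base 16, right to left:
  9+8 = 1 carry 1
  9+9+1 = 3 carry 1
  2+8+1 = b
  f+a = 9 carry 1
  c+4+1 = 1 carry 1
  final carry 1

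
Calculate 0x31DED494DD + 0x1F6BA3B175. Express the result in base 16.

0x514A784652

Add column by column in base 16, right to left:
  D+5 = 2 carry 1
  D+7+1 = 5 carry 1
  4+1+1 = 6
  9+B = 4 carry 1
  4+3+1 = 8
  D+A = 7 carry 1
  E+B+1 = A carry 1
  D+6+1 = 4 carry 1
  1+F+1 = 1 carry 1
  3+1+1 = 5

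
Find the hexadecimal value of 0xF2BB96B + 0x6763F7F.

0x15A1F8EA

Add column by column in base 16, right to left:
  B+F = A carry 1
  6+7+1 = E
  9+F = 8 carry 1
  B+3+1 = F
  B+6 = 1 carry 1
  2+7+1 = A
  F+6 = 5 carry 1
  final carry 1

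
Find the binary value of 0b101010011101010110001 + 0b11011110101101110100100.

0b100001001001011001010101

Add column by column in base 2, right to left:
  1+0 = 1
  0+0 = 0
  0+1 = 1
  0+0 = 0
  1+0 = 1
  1+1 = 0 carry 1
  0+0+1 = 1
  1+1 = 0 carry 1
  0+1+1 = 0 carry 1
  1+1+1 = 1 carry 1
  0+0+1 = 1
  1+1 = 0 carry 1
  1+1+1 = 1 carry 1
  1+0+1 = 0 carry 1
  0+1+1 = 0 carry 1
  0+0+1 = 1
  1+1 = 0 carry 1
  0+1+1 = 0 carry 1
  1+1+1 = 1 carry 1
  0+1+1 = 0 carry 1
  1+0+1 = 0 carry 1
  0+1+1 = 0 carry 1
  0+1+1 = 0 carry 1
  final carry 1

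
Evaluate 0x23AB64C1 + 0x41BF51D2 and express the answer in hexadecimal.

0x656AB693

Add column by column in base 16, right to left:
  1+2 = 3
  C+D = 9 carry 1
  4+1+1 = 6
  6+5 = B
  B+F = A carry 1
  A+B+1 = 6 carry 1
  3+1+1 = 5
  2+4 = 6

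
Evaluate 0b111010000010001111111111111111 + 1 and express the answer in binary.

The trailing 16 digits are 1 (max in base 2), so adding 1 cascades: they roll to 0 and the next digit up increments.

0b111010000010010000000000000000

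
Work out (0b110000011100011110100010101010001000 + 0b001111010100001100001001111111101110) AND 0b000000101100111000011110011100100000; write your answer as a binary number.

0b100000101000001100001000100000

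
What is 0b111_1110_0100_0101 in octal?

0o77105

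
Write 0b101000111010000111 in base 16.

Group the bits into nibbles: 0010 1000 1110 1000 0111 → 28E87.

0x28E87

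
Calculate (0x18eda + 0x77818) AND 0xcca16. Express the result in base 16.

Add column by column in base 16, right to left:
  a+8 = 2 carry 1
  d+1+1 = f
  e+8 = 6 carry 1
  8+7+1 = 0 carry 1
  1+7+1 = 9
Sum = 0x906f2; now AND with 0xcca16:
  9&c=8, 0&c=0, 6&a=2, f&1=1, 2&6=2

0x80212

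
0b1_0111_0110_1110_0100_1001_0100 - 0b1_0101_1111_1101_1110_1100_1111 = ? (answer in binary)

0b101110000010111000101

Subtract column by column in base 2:
  0-1 → 1 (borrow)
  0-1-1 → 0 (borrow)
  1-1-1 → 1 (borrow)
  0-1-1 → 0 (borrow)
  1-0-1 → 0
  0-0 → 0
  0-1 → 1 (borrow)
  1-1-1 → 1 (borrow)
  0-0-1 → 1 (borrow)
  0-1-1 → 0 (borrow)
  1-1-1 → 1 (borrow)
  0-1-1 → 0 (borrow)
  0-1-1 → 0 (borrow)
  1-0-1 → 0
  1-1 → 0
  1-1 → 0
  0-1 → 1 (borrow)
  1-1-1 → 1 (borrow)
  1-1-1 → 1 (borrow)
  0-1-1 → 0 (borrow)
  1-1-1 → 1 (borrow)
  1-0-1 → 0
  1-1 → 0
  0-0 → 0
  1-1 → 0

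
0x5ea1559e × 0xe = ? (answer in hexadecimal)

0x52cd2aea4

Multiply each base-16 digit by 14, carrying:
  e×14 = 196 → write 4 carry 12
  9×14+12 = 138 → write a carry 8
  5×14+8 = 78 → write e carry 4
  5×14+4 = 74 → write a carry 4
  1×14+4 = 18 → write 2 carry 1
  a×14+1 = 141 → write d carry 8
  e×14+8 = 204 → write c carry 12
  5×14+12 = 82 → write 2 carry 5
  remaining carry: 5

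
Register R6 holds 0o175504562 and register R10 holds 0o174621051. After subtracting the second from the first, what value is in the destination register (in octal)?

Subtract column by column in base 8:
  2-1 → 1
  6-5 → 1
  5-0 → 5
  4-1 → 3
  0-2 → 6 (borrow)
  5-6-1 → 6 (borrow)
  5-4-1 → 0
  7-7 → 0
  1-1 → 0

0o663511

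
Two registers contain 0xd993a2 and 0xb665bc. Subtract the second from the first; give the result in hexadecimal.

0x232de6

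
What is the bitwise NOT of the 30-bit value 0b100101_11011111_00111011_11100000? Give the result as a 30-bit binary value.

0b011010001000001100010000011111

Invert each bit: 100101110111110011101111100000 → 011010001000001100010000011111.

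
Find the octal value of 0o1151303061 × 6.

0o7170222446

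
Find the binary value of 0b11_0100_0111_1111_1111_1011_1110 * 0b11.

Multiply each base-2 digit by 3, carrying:
  0×3 = 0 → write 0
  1×3 = 3 → write 1 carry 1
  1×3+1 = 4 → write 0 carry 2
  1×3+2 = 5 → write 1 carry 2
  1×3+2 = 5 → write 1 carry 2
  1×3+2 = 5 → write 1 carry 2
  0×3+2 = 2 → write 0 carry 1
  1×3+1 = 4 → write 0 carry 2
  1×3+2 = 5 → write 1 carry 2
  1×3+2 = 5 → write 1 carry 2
  1×3+2 = 5 → write 1 carry 2
  1×3+2 = 5 → write 1 carry 2
  1×3+2 = 5 → write 1 carry 2
  1×3+2 = 5 → write 1 carry 2
  1×3+2 = 5 → write 1 carry 2
  1×3+2 = 5 → write 1 carry 2
  1×3+2 = 5 → write 1 carry 2
  1×3+2 = 5 → write 1 carry 2
  1×3+2 = 5 → write 1 carry 2
  0×3+2 = 2 → write 0 carry 1
  0×3+1 = 1 → write 1
  0×3 = 0 → write 0
  1×3 = 3 → write 1 carry 1
  0×3+1 = 1 → write 1
  1×3 = 3 → write 1 carry 1
  1×3+1 = 4 → write 0 carry 2
  remaining carry: 10

0b1001110101111111111100111010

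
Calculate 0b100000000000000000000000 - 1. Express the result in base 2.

The trailing 23 digits are 0, so subtracting 1 borrows through: they become 1 and the next digit up decrements.

0b11111111111111111111111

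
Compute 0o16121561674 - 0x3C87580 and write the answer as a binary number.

0b1101101011111100110111000111100

0o16121561674 = 0b1110001010001101110001110111100 in binary.
0x3C87580 = 0b11110010000111010110000000 in binary.
Subtract column by column in base 2:
  0-0 → 0
  0-0 → 0
  1-0 → 1
  1-0 → 1
  1-0 → 1
  1-0 → 1
  0-0 → 0
  1-1 → 0
  1-1 → 0
  1-0 → 1
  0-1 → 1 (borrow)
  0-0-1 → 1 (borrow)
  0-1-1 → 0 (borrow)
  1-1-1 → 1 (borrow)
  1-1-1 → 1 (borrow)
  1-0-1 → 0
  0-0 → 0
  1-0 → 1
  1-0 → 1
  0-1 → 1 (borrow)
  0-0-1 → 1 (borrow)
  0-0-1 → 1 (borrow)
  1-1-1 → 1 (borrow)
  0-1-1 → 0 (borrow)
  1-1-1 → 1 (borrow)
  0-1-1 → 0 (borrow)
  0-0-1 → 1 (borrow)
  0-0-1 → 1 (borrow)
  1-0-1 → 0
  1-0 → 1
  1-0 → 1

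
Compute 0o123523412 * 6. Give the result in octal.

Multiply each base-8 digit by 6, carrying:
  2×6 = 12 → write 4 carry 1
  1×6+1 = 7 → write 7
  4×6 = 24 → write 0 carry 3
  3×6+3 = 21 → write 5 carry 2
  2×6+2 = 14 → write 6 carry 1
  5×6+1 = 31 → write 7 carry 3
  3×6+3 = 21 → write 5 carry 2
  2×6+2 = 14 → write 6 carry 1
  1×6+1 = 7 → write 7

0o765765074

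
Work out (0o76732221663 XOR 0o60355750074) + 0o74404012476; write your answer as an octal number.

0o113073604315

First 0o76732221663 XOR 0o60355750074 = 0o16467571617.
Add column by column in base 8, right to left:
  7+6 = 5 carry 1
  1+7+1 = 1 carry 1
  6+4+1 = 3 carry 1
  1+2+1 = 4
  7+1 = 0 carry 1
  5+0+1 = 6
  7+4 = 3 carry 1
  6+0+1 = 7
  4+4 = 0 carry 1
  6+4+1 = 3 carry 1
  1+7+1 = 1 carry 1
  final carry 1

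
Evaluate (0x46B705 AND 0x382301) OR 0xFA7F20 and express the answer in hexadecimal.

0xFA7F21

0x46B705 AND 0x382301 = 0x002301.
Then OR with 0xFA7F20.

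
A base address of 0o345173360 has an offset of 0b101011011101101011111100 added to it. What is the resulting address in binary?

0o345173360 = 0b11100101001111011011110000 in binary.
Add column by column in base 2, right to left:
  0+0 = 0
  0+0 = 0
  0+1 = 1
  0+1 = 1
  1+1 = 0 carry 1
  1+1+1 = 1 carry 1
  1+1+1 = 1 carry 1
  1+1+1 = 1 carry 1
  0+0+1 = 1
  1+1 = 0 carry 1
  1+0+1 = 0 carry 1
  0+1+1 = 0 carry 1
  1+1+1 = 1 carry 1
  1+0+1 = 0 carry 1
  1+1+1 = 1 carry 1
  1+1+1 = 1 carry 1
  0+1+1 = 0 carry 1
  0+0+1 = 1
  1+1 = 0 carry 1
  0+1+1 = 0 carry 1
  1+0+1 = 0 carry 1
  0+1+1 = 0 carry 1
  0+0+1 = 1
  1+1 = 0 carry 1
  1+0+1 = 0 carry 1
  1+0+1 = 0 carry 1
  final carry 1

0b100010000101101000111101100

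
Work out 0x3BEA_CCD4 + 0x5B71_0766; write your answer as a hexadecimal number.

Add column by column in base 16, right to left:
  4+6 = A
  D+6 = 3 carry 1
  C+7+1 = 4 carry 1
  C+0+1 = D
  A+1 = B
  E+7 = 5 carry 1
  B+B+1 = 7 carry 1
  3+5+1 = 9

0x975BD43A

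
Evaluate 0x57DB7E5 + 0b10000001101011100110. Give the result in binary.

0x57DB7E5 = 0b101011111011011011111100101 in binary.
Add column by column in base 2, right to left:
  1+0 = 1
  0+1 = 1
  1+1 = 0 carry 1
  0+0+1 = 1
  0+0 = 0
  1+1 = 0 carry 1
  1+1+1 = 1 carry 1
  1+1+1 = 1 carry 1
  1+0+1 = 0 carry 1
  1+1+1 = 1 carry 1
  1+0+1 = 0 carry 1
  0+1+1 = 0 carry 1
  1+1+1 = 1 carry 1
  1+0+1 = 0 carry 1
  0+0+1 = 1
  1+0 = 1
  1+0 = 1
  0+0 = 0
  1+0 = 1
  1+1 = 0 carry 1
  1+0+1 = 0 carry 1
  1+0+1 = 0 carry 1
  1+0+1 = 0 carry 1
  0+0+1 = 1
  1+0 = 1
  0+0 = 0
  1+0 = 1

0b101100001011101001011001011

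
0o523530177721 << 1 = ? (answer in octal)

1 bits is not a whole number of base-8 digits; in binary: 101010011101011000001111111111010001 << 1 = 1010100111010110000011111111110100010.

0o1247260377642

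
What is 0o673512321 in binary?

0b110111011101001010011010001

Each octal digit is 3 bits: 6=110 7=111 3=011 5=101 1=001 2=010 3=011 2=010 1=001.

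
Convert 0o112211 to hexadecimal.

0x9489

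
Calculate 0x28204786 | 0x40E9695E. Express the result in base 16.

OR each hex digit independently (no carries):
  2|4=6, 8|0=8, 2|E=E, 0|9=9, 4|6=6, 7|9=F, 8|5=D, 6|E=E

0x68E96FDE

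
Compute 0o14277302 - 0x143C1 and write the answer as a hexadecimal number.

0x303B01

0o14277302 = 0x317EC2 in hexadecimal.
Subtract column by column in base 16:
  2-1 → 1
  C-C → 0
  E-3 → B
  7-4 → 3
  1-1 → 0
  3-0 → 3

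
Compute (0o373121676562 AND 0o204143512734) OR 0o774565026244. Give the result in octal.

0o373121676562 AND 0o204143512734 = 0o200101412520.
Then OR with 0o774565026244.

0o774565436764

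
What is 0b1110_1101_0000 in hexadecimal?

Group the bits into nibbles: 1110 1101 0000 → ED0.

0xED0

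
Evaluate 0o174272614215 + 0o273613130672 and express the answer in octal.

Add column by column in base 8, right to left:
  5+2 = 7
  1+7 = 0 carry 1
  2+6+1 = 1 carry 1
  4+0+1 = 5
  1+3 = 4
  6+1 = 7
  2+3 = 5
  7+1 = 0 carry 1
  2+6+1 = 1 carry 1
  4+3+1 = 0 carry 1
  7+7+1 = 7 carry 1
  1+2+1 = 4

0o470105745107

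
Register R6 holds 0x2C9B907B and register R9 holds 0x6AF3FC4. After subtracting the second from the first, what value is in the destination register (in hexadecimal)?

Subtract column by column in base 16:
  B-4 → 7
  7-C → B (borrow)
  0-F-1 → 0 (borrow)
  9-3-1 → 5
  B-F → C (borrow)
  9-A-1 → E (borrow)
  C-6-1 → 5
  2-0 → 2

0x25EC50B7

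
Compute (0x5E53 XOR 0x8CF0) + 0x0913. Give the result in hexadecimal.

0xDBB6

First 0x5E53 XOR 0x8CF0 = 0xD2A3.
Add column by column in base 16, right to left:
  3+3 = 6
  A+1 = B
  2+9 = B
  D+0 = D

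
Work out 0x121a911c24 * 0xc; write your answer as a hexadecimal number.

0xd93ecd51b0

Multiply each base-16 digit by 12, carrying:
  4×12 = 48 → write 0 carry 3
  2×12+3 = 27 → write b carry 1
  c×12+1 = 145 → write 1 carry 9
  1×12+9 = 21 → write 5 carry 1
  1×12+1 = 13 → write d
  9×12 = 108 → write c carry 6
  a×12+6 = 126 → write e carry 7
  1×12+7 = 19 → write 3 carry 1
  2×12+1 = 25 → write 9 carry 1
  1×12+1 = 13 → write d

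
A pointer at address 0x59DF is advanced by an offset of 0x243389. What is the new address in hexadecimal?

0x248D68

Add column by column in base 16, right to left:
  F+9 = 8 carry 1
  D+8+1 = 6 carry 1
  9+3+1 = D
  5+3 = 8
  0+4 = 4
  0+2 = 2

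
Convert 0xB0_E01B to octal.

Expand each hex digit to 4 bits: B=1011 0=0000 E=1110 0=0000 1=0001 B=1011.
Group the bits in threes: 101 100 001 110 000 000 011 011 → 54160033.

0o54160033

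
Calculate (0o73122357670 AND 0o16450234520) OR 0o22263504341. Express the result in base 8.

0o73122357670 AND 0o16450234520 = 0o12000214420.
Then OR with 0o22263504341.

0o32263714761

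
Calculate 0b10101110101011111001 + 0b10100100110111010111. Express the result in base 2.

0b101010011100011010000

Add column by column in base 2, right to left:
  1+1 = 0 carry 1
  0+1+1 = 0 carry 1
  0+1+1 = 0 carry 1
  1+0+1 = 0 carry 1
  1+1+1 = 1 carry 1
  1+0+1 = 0 carry 1
  1+1+1 = 1 carry 1
  1+1+1 = 1 carry 1
  0+1+1 = 0 carry 1
  1+0+1 = 0 carry 1
  0+1+1 = 0 carry 1
  1+1+1 = 1 carry 1
  0+0+1 = 1
  1+0 = 1
  1+1 = 0 carry 1
  1+0+1 = 0 carry 1
  0+0+1 = 1
  1+1 = 0 carry 1
  0+0+1 = 1
  1+1 = 0 carry 1
  final carry 1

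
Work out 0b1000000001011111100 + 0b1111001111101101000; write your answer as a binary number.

Add column by column in base 2, right to left:
  0+0 = 0
  0+0 = 0
  1+0 = 1
  1+1 = 0 carry 1
  1+0+1 = 0 carry 1
  1+1+1 = 1 carry 1
  1+1+1 = 1 carry 1
  1+0+1 = 0 carry 1
  0+1+1 = 0 carry 1
  1+1+1 = 1 carry 1
  0+1+1 = 0 carry 1
  0+1+1 = 0 carry 1
  0+1+1 = 0 carry 1
  0+0+1 = 1
  0+0 = 0
  0+1 = 1
  0+1 = 1
  0+1 = 1
  1+1 = 0 carry 1
  final carry 1

0b10111010001001100100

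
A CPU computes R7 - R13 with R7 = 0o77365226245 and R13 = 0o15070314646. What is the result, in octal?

0o62274711377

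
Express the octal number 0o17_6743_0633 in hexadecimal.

Each octal digit is 3 bits: 1=001 7=111 6=110 7=111 4=100 3=011 0=000 6=110 3=011 3=011.
Group the bits into nibbles: 1111 1101 1110 0011 0001 1001 1011 → FDE319B.

0xFDE319B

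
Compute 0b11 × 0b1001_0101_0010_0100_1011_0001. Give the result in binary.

Multiply each base-2 digit by 3, carrying:
  1×3 = 3 → write 1 carry 1
  0×3+1 = 1 → write 1
  0×3 = 0 → write 0
  0×3 = 0 → write 0
  1×3 = 3 → write 1 carry 1
  1×3+1 = 4 → write 0 carry 2
  0×3+2 = 2 → write 0 carry 1
  1×3+1 = 4 → write 0 carry 2
  0×3+2 = 2 → write 0 carry 1
  0×3+1 = 1 → write 1
  1×3 = 3 → write 1 carry 1
  0×3+1 = 1 → write 1
  0×3 = 0 → write 0
  1×3 = 3 → write 1 carry 1
  0×3+1 = 1 → write 1
  0×3 = 0 → write 0
  1×3 = 3 → write 1 carry 1
  0×3+1 = 1 → write 1
  1×3 = 3 → write 1 carry 1
  0×3+1 = 1 → write 1
  1×3 = 3 → write 1 carry 1
  0×3+1 = 1 → write 1
  0×3 = 0 → write 0
  1×3 = 3 → write 1 carry 1
  remaining carry: 1

0b1101111110110111000010011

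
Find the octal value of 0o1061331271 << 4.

4 bits is not a whole number of base-8 digits; in binary: 1000110001011011001010111001 << 4 = 10001100010110110010101110010000.

0o21426625620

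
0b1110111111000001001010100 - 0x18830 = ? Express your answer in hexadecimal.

0x1DDFA24

0b1110111111000001001010100 = 0x1DF8254 in hexadecimal.
Subtract column by column in base 16:
  4-0 → 4
  5-3 → 2
  2-8 → A (borrow)
  8-8-1 → F (borrow)
  F-1-1 → D
  D-0 → D
  1-0 → 1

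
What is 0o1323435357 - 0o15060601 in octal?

0o1306354556

Subtract column by column in base 8:
  7-1 → 6
  5-0 → 5
  3-6 → 5 (borrow)
  5-0-1 → 4
  3-6 → 5 (borrow)
  4-0-1 → 3
  3-5 → 6 (borrow)
  2-1-1 → 0
  3-0 → 3
  1-0 → 1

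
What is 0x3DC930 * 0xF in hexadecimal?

0x39EC9D0

Multiply each base-16 digit by 15, carrying:
  0×15 = 0 → write 0
  3×15 = 45 → write D carry 2
  9×15+2 = 137 → write 9 carry 8
  C×15+8 = 188 → write C carry 11
  D×15+11 = 206 → write E carry 12
  3×15+12 = 57 → write 9 carry 3
  remaining carry: 3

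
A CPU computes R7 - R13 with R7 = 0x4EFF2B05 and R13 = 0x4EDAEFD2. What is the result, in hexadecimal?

0x243B33

Subtract column by column in base 16:
  5-2 → 3
  0-D → 3 (borrow)
  B-F-1 → B (borrow)
  2-E-1 → 3 (borrow)
  F-A-1 → 4
  F-D → 2
  E-E → 0
  4-4 → 0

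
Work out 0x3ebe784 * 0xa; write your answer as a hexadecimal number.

Multiply each base-16 digit by 10, carrying:
  4×10 = 40 → write 8 carry 2
  8×10+2 = 82 → write 2 carry 5
  7×10+5 = 75 → write b carry 4
  e×10+4 = 144 → write 0 carry 9
  b×10+9 = 119 → write 7 carry 7
  e×10+7 = 147 → write 3 carry 9
  3×10+9 = 39 → write 7 carry 2
  remaining carry: 2

0x27370b28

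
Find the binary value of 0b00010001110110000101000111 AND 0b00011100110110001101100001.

0b00010000110110000101000001

AND bit by bit (1 only where both bits are 1):
  00010001110110000101000111
& 00011100110110001101100001
= 00010000110110000101000001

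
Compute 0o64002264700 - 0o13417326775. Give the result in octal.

Subtract column by column in base 8:
  0-5 → 3 (borrow)
  0-7-1 → 0 (borrow)
  7-7-1 → 7 (borrow)
  4-6-1 → 5 (borrow)
  6-2-1 → 3
  2-3 → 7 (borrow)
  2-7-1 → 2 (borrow)
  0-1-1 → 6 (borrow)
  0-4-1 → 3 (borrow)
  4-3-1 → 0
  6-1 → 5

0o50362735703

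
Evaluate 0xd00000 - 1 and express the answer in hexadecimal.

0xcfffff

The trailing 5 digits are 0, so subtracting 1 borrows through: they become F and the next digit up decrements.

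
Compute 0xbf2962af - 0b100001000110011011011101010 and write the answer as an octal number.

0o27301425705

0xbf2962af = 0o27712261257 in octal.
0b100001000110011011011101010 = 0o410633352 in octal.
Subtract column by column in base 8:
  7-2 → 5
  5-5 → 0
  2-3 → 7 (borrow)
  1-3-1 → 5 (borrow)
  6-3-1 → 2
  2-6 → 4 (borrow)
  2-0-1 → 1
  1-1 → 0
  7-4 → 3
  7-0 → 7
  2-0 → 2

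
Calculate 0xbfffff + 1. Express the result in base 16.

The trailing 5 digits are F (max in base 16), so adding 1 cascades: they roll to 0 and the next digit up increments.

0xc00000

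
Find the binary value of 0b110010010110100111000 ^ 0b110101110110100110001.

0b000111100000000001001

XOR bit by bit (1 where the bits differ):
  110010010110100111000
^ 110101110110100110001
= 000111100000000001001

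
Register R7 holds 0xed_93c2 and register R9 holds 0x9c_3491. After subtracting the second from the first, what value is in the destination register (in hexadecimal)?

Subtract column by column in base 16:
  2-1 → 1
  c-9 → 3
  3-4 → f (borrow)
  9-3-1 → 5
  d-c → 1
  e-9 → 5

0x515f31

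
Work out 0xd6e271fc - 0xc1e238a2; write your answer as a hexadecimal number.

0x1500395a

Subtract column by column in base 16:
  c-2 → a
  f-a → 5
  1-8 → 9 (borrow)
  7-3-1 → 3
  2-2 → 0
  e-e → 0
  6-1 → 5
  d-c → 1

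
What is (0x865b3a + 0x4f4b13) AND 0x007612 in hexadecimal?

0x2600

Add column by column in base 16, right to left:
  a+3 = d
  3+1 = 4
  b+b = 6 carry 1
  5+4+1 = a
  6+f = 5 carry 1
  8+4+1 = d
Sum = 0xd5a64d; now AND with 0x007612:
  d&0=0, 5&0=0, a&7=2, 6&6=6, 4&1=0, d&2=0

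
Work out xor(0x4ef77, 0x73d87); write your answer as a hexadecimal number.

0x3d2f0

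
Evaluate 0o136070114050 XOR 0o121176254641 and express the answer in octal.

0o017106340611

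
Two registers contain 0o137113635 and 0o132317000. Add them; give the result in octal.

0o271432635

Add column by column in base 8, right to left:
  5+0 = 5
  3+0 = 3
  6+0 = 6
  3+7 = 2 carry 1
  1+1+1 = 3
  1+3 = 4
  7+2 = 1 carry 1
  3+3+1 = 7
  1+1 = 2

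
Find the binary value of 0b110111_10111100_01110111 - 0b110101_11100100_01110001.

0b11101100000000110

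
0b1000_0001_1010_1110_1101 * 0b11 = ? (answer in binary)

Multiply each base-2 digit by 3, carrying:
  1×3 = 3 → write 1 carry 1
  0×3+1 = 1 → write 1
  1×3 = 3 → write 1 carry 1
  1×3+1 = 4 → write 0 carry 2
  0×3+2 = 2 → write 0 carry 1
  1×3+1 = 4 → write 0 carry 2
  1×3+2 = 5 → write 1 carry 2
  1×3+2 = 5 → write 1 carry 2
  0×3+2 = 2 → write 0 carry 1
  1×3+1 = 4 → write 0 carry 2
  0×3+2 = 2 → write 0 carry 1
  1×3+1 = 4 → write 0 carry 2
  1×3+2 = 5 → write 1 carry 2
  0×3+2 = 2 → write 0 carry 1
  0×3+1 = 1 → write 1
  0×3 = 0 → write 0
  0×3 = 0 → write 0
  0×3 = 0 → write 0
  0×3 = 0 → write 0
  1×3 = 3 → write 1 carry 1
  remaining carry: 1

0b110000101000011000111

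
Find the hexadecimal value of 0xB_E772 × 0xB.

0x82F1E6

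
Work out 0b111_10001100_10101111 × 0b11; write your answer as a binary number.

Multiply each base-2 digit by 3, carrying:
  1×3 = 3 → write 1 carry 1
  1×3+1 = 4 → write 0 carry 2
  1×3+2 = 5 → write 1 carry 2
  1×3+2 = 5 → write 1 carry 2
  0×3+2 = 2 → write 0 carry 1
  1×3+1 = 4 → write 0 carry 2
  0×3+2 = 2 → write 0 carry 1
  1×3+1 = 4 → write 0 carry 2
  0×3+2 = 2 → write 0 carry 1
  0×3+1 = 1 → write 1
  1×3 = 3 → write 1 carry 1
  1×3+1 = 4 → write 0 carry 2
  0×3+2 = 2 → write 0 carry 1
  0×3+1 = 1 → write 1
  0×3 = 0 → write 0
  1×3 = 3 → write 1 carry 1
  1×3+1 = 4 → write 0 carry 2
  1×3+2 = 5 → write 1 carry 2
  1×3+2 = 5 → write 1 carry 2
  remaining carry: 10

0b101101010011000001101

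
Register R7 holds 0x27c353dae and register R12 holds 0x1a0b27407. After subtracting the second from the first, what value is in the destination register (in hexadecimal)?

0xdb82c9a7

Subtract column by column in base 16:
  e-7 → 7
  a-0 → a
  d-4 → 9
  3-7 → c (borrow)
  5-2-1 → 2
  3-b → 8 (borrow)
  c-0-1 → b
  7-a → d (borrow)
  2-1-1 → 0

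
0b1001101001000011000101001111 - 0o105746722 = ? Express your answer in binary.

0o105746722 = 0b1000101111100110111010010 in binary.
Subtract column by column in base 2:
  1-0 → 1
  1-1 → 0
  1-0 → 1
  1-0 → 1
  0-1 → 1 (borrow)
  0-0-1 → 1 (borrow)
  1-1-1 → 1 (borrow)
  0-1-1 → 0 (borrow)
  1-1-1 → 1 (borrow)
  0-0-1 → 1 (borrow)
  0-1-1 → 0 (borrow)
  0-1-1 → 0 (borrow)
  1-0-1 → 0
  1-0 → 1
  0-1 → 1 (borrow)
  0-1-1 → 0 (borrow)
  0-1-1 → 0 (borrow)
  0-1-1 → 0 (borrow)
  1-1-1 → 1 (borrow)
  0-0-1 → 1 (borrow)
  0-1-1 → 0 (borrow)
  1-0-1 → 0
  0-0 → 0
  1-0 → 1
  1-1 → 0
  0-0 → 0
  0-0 → 0
  1-0 → 1

0b1000100011000110001101111101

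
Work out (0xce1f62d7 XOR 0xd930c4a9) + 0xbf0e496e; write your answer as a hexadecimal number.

First 0xce1f62d7 XOR 0xd930c4a9 = 0x172fa67e.
Add column by column in base 16, right to left:
  e+e = c carry 1
  7+6+1 = e
  6+9 = f
  a+4 = e
  f+e = d carry 1
  2+0+1 = 3
  7+f = 6 carry 1
  1+b+1 = d

0xd63defec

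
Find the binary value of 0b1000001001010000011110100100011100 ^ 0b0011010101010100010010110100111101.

0b1011011100000100001100010000100001

XOR bit by bit (1 where the bits differ):
  1000001001010000011110100100011100
^ 0011010101010100010010110100111101
= 1011011100000100001100010000100001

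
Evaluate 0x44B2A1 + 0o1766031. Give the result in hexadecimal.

0o1766031 = 0x7EC19 in hexadecimal.
Add column by column in base 16, right to left:
  1+9 = A
  A+1 = B
  2+C = E
  B+E = 9 carry 1
  4+7+1 = C
  4+0 = 4

0x4C9EBA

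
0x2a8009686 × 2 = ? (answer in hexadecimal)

0x550012d0c

Multiply each base-16 digit by 2, carrying:
  6×2 = 12 → write c
  8×2 = 16 → write 0 carry 1
  6×2+1 = 13 → write d
  9×2 = 18 → write 2 carry 1
  0×2+1 = 1 → write 1
  0×2 = 0 → write 0
  8×2 = 16 → write 0 carry 1
  a×2+1 = 21 → write 5 carry 1
  2×2+1 = 5 → write 5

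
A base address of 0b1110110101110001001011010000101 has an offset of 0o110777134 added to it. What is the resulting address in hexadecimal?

0b1110110101110001001011010000101 = 0x76B89685 in hexadecimal.
0o110777134 = 0x123FE5C in hexadecimal.
Add column by column in base 16, right to left:
  5+C = 1 carry 1
  8+5+1 = E
  6+E = 4 carry 1
  9+F+1 = 9 carry 1
  8+3+1 = C
  B+2 = D
  6+1 = 7
  7+0 = 7

0x77DC94E1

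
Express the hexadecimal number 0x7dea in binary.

0b111110111101010

Expand each hex digit to 4 bits: 7=0111 d=1101 e=1110 a=1010.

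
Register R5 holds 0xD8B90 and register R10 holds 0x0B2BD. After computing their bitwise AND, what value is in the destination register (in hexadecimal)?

0x08290

AND each hex digit independently (no carries):
  D&0=0, 8&B=8, B&2=2, 9&B=9, 0&D=0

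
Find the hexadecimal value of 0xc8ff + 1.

0xc900

The trailing 2 digits are F (max in base 16), so adding 1 cascades: they roll to 0 and the next digit up increments.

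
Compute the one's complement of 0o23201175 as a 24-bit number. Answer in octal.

0o54576602

Each oct digit d becomes 7−d:
  2→5, 3→4, 2→5, 0→7, 1→6, 1→6, 7→0, 5→2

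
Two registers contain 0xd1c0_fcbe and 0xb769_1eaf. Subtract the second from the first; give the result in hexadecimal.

Subtract column by column in base 16:
  e-f → f (borrow)
  b-a-1 → 0
  c-e → e (borrow)
  f-1-1 → d
  0-9 → 7 (borrow)
  c-6-1 → 5
  1-7 → a (borrow)
  d-b-1 → 1

0x1a57de0f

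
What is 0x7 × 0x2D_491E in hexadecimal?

0x13CFFD2

Multiply each base-16 digit by 7, carrying:
  E×7 = 98 → write 2 carry 6
  1×7+6 = 13 → write D
  9×7 = 63 → write F carry 3
  4×7+3 = 31 → write F carry 1
  D×7+1 = 92 → write C carry 5
  2×7+5 = 19 → write 3 carry 1
  remaining carry: 1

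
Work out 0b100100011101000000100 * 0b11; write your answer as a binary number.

0b1101101010111000001100

Multiply each base-2 digit by 3, carrying:
  0×3 = 0 → write 0
  0×3 = 0 → write 0
  1×3 = 3 → write 1 carry 1
  0×3+1 = 1 → write 1
  0×3 = 0 → write 0
  0×3 = 0 → write 0
  0×3 = 0 → write 0
  0×3 = 0 → write 0
  0×3 = 0 → write 0
  1×3 = 3 → write 1 carry 1
  0×3+1 = 1 → write 1
  1×3 = 3 → write 1 carry 1
  1×3+1 = 4 → write 0 carry 2
  1×3+2 = 5 → write 1 carry 2
  0×3+2 = 2 → write 0 carry 1
  0×3+1 = 1 → write 1
  0×3 = 0 → write 0
  1×3 = 3 → write 1 carry 1
  0×3+1 = 1 → write 1
  0×3 = 0 → write 0
  1×3 = 3 → write 1 carry 1
  remaining carry: 1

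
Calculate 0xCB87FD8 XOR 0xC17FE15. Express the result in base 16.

XOR each hex digit independently (no carries):
  C^C=0, B^1=A, 8^7=F, 7^F=8, F^E=1, D^1=C, 8^5=D

0x0AF81CD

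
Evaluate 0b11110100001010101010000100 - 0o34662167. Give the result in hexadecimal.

0b11110100001010101010000100 = 0x3D0AA84 in hexadecimal.
0o34662167 = 0x736477 in hexadecimal.
Subtract column by column in base 16:
  4-7 → D (borrow)
  8-7-1 → 0
  A-4 → 6
  A-6 → 4
  0-3 → D (borrow)
  D-7-1 → 5
  3-0 → 3

0x35D460D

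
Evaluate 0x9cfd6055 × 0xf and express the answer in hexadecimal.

Multiply each base-16 digit by 15, carrying:
  5×15 = 75 → write b carry 4
  5×15+4 = 79 → write f carry 4
  0×15+4 = 4 → write 4
  6×15 = 90 → write a carry 5
  d×15+5 = 200 → write 8 carry 12
  f×15+12 = 237 → write d carry 14
  c×15+14 = 194 → write 2 carry 12
  9×15+12 = 147 → write 3 carry 9
  remaining carry: 9

0x932d8a4fb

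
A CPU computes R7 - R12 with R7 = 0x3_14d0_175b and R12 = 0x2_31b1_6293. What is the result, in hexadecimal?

Subtract column by column in base 16:
  b-3 → 8
  5-9 → c (borrow)
  7-2-1 → 4
  1-6 → b (borrow)
  0-1-1 → e (borrow)
  d-b-1 → 1
  4-1 → 3
  1-3 → e (borrow)
  3-2-1 → 0

0xe31eb4c8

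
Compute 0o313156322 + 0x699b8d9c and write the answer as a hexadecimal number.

0o313156322 = 0x32cdcd2 in hexadecimal.
Add column by column in base 16, right to left:
  2+c = e
  d+9 = 6 carry 1
  c+d+1 = a carry 1
  d+8+1 = 6 carry 1
  c+b+1 = 8 carry 1
  2+9+1 = c
  3+9 = c
  0+6 = 6

0x6cc86a6e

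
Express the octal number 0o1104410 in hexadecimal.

0x48908

Each octal digit is 3 bits: 1=001 1=001 0=000 4=100 4=100 1=001 0=000.
Group the bits into nibbles: 0100 1000 1001 0000 1000 → 48908.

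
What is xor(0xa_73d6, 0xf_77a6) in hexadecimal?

XOR each hex digit independently (no carries):
  a^f=5, 7^7=0, 3^7=4, d^a=7, 6^6=0

0x50470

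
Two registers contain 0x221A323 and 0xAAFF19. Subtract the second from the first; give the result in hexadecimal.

Subtract column by column in base 16:
  3-9 → A (borrow)
  2-1-1 → 0
  3-F → 4 (borrow)
  A-F-1 → A (borrow)
  1-A-1 → 6 (borrow)
  2-A-1 → 7 (borrow)
  2-0-1 → 1

0x176A40A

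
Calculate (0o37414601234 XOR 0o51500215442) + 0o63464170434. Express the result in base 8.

0o151600605332

First 0o37414601234 XOR 0o51500215442 = 0o66114414676.
Add column by column in base 8, right to left:
  6+4 = 2 carry 1
  7+3+1 = 3 carry 1
  6+4+1 = 3 carry 1
  4+0+1 = 5
  1+7 = 0 carry 1
  4+1+1 = 6
  4+4 = 0 carry 1
  1+6+1 = 0 carry 1
  1+4+1 = 6
  6+3 = 1 carry 1
  6+6+1 = 5 carry 1
  final carry 1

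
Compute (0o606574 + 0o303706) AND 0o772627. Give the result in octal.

Add column by column in base 8, right to left:
  4+6 = 2 carry 1
  7+0+1 = 0 carry 1
  5+7+1 = 5 carry 1
  6+3+1 = 2 carry 1
  0+0+1 = 1
  6+3 = 1 carry 1
  final carry 1
Sum = 0o1112502; now AND with 0o772627:
  1&0=0, 1&7=1, 1&7=1, 2&2=2, 5&6=4, 0&2=0, 2&7=2

0o112402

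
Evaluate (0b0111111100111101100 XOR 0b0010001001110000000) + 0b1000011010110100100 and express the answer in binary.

0b1110010000000010000

First 0b0111111100111101100 XOR 0b0010001001110000000 = 0b0101110101001101100.
Add column by column in base 2, right to left:
  0+0 = 0
  0+0 = 0
  1+1 = 0 carry 1
  1+0+1 = 0 carry 1
  0+0+1 = 1
  1+1 = 0 carry 1
  1+0+1 = 0 carry 1
  0+1+1 = 0 carry 1
  0+1+1 = 0 carry 1
  1+0+1 = 0 carry 1
  0+1+1 = 0 carry 1
  1+0+1 = 0 carry 1
  0+1+1 = 0 carry 1
  1+1+1 = 1 carry 1
  1+0+1 = 0 carry 1
  1+0+1 = 0 carry 1
  0+0+1 = 1
  1+0 = 1
  0+1 = 1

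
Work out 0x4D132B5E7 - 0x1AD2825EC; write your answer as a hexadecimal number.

Subtract column by column in base 16:
  7-C → B (borrow)
  E-E-1 → F (borrow)
  5-5-1 → F (borrow)
  B-2-1 → 8
  2-8 → A (borrow)
  3-2-1 → 0
  1-D → 4 (borrow)
  D-A-1 → 2
  4-1 → 3

0x3240A8FFB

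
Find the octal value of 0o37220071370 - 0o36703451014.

0o314420354

Subtract column by column in base 8:
  0-4 → 4 (borrow)
  7-1-1 → 5
  3-0 → 3
  1-1 → 0
  7-5 → 2
  0-4 → 4 (borrow)
  0-3-1 → 4 (borrow)
  2-0-1 → 1
  2-7 → 3 (borrow)
  7-6-1 → 0
  3-3 → 0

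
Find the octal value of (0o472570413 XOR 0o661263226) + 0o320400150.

First 0o472570413 XOR 0o661263226 = 0o213713635.
Add column by column in base 8, right to left:
  5+0 = 5
  3+5 = 0 carry 1
  6+1+1 = 0 carry 1
  3+0+1 = 4
  1+0 = 1
  7+4 = 3 carry 1
  3+0+1 = 4
  1+2 = 3
  2+3 = 5

0o534314005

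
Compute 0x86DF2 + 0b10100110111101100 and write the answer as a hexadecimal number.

0x9BBDE

0b10100110111101100 = 0x14DEC in hexadecimal.
Add column by column in base 16, right to left:
  2+C = E
  F+E = D carry 1
  D+D+1 = B carry 1
  6+4+1 = B
  8+1 = 9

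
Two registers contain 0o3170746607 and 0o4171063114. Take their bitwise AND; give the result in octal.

0o0170042004

AND each oct digit independently (no carries):
  3&4=0, 1&1=1, 7&7=7, 0&1=0, 7&0=0, 4&6=4, 6&3=2, 6&1=0, 0&1=0, 7&4=4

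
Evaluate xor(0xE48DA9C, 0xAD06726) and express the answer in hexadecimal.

0x498BDBA

XOR each hex digit independently (no carries):
  E^A=4, 4^D=9, 8^0=8, D^6=B, A^7=D, 9^2=B, C^6=A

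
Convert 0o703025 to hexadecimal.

Each octal digit is 3 bits: 7=111 0=000 3=011 0=000 2=010 5=101.
Group the bits into nibbles: 0011 1000 0110 0001 0101 → 38615.

0x38615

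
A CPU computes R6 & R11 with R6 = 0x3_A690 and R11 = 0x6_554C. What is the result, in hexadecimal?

0x20400

AND each hex digit independently (no carries):
  3&6=2, A&5=0, 6&5=4, 9&4=0, 0&C=0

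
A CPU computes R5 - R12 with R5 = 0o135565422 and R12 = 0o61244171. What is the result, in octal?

Subtract column by column in base 8:
  2-1 → 1
  2-7 → 3 (borrow)
  4-1-1 → 2
  5-4 → 1
  6-4 → 2
  5-2 → 3
  5-1 → 4
  3-6 → 5 (borrow)
  1-0-1 → 0

0o54321231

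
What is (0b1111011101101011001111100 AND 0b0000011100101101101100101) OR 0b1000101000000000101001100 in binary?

0b1111011101101011001111100 AND 0b0000011100101101101100101 = 0b0000011100101001001100100.
Then OR with 0b1000101000000000101001100.

0b1000111100101001101101100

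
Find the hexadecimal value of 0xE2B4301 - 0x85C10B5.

0x5CF324C

Subtract column by column in base 16:
  1-5 → C (borrow)
  0-B-1 → 4 (borrow)
  3-0-1 → 2
  4-1 → 3
  B-C → F (borrow)
  2-5-1 → C (borrow)
  E-8-1 → 5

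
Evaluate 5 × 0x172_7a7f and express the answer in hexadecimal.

0x73c647b

Multiply each base-16 digit by 5, carrying:
  f×5 = 75 → write b carry 4
  7×5+4 = 39 → write 7 carry 2
  a×5+2 = 52 → write 4 carry 3
  7×5+3 = 38 → write 6 carry 2
  2×5+2 = 12 → write c
  7×5 = 35 → write 3 carry 2
  1×5+2 = 7 → write 7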